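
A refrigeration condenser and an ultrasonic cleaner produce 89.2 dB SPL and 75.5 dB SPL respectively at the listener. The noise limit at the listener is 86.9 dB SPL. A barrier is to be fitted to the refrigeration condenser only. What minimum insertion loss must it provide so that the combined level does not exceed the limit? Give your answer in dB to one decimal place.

2.6 dB

Everything except the refrigeration condenser sums to 10^(75.5/10) = 3.548e+07 in linear terms, 75.50 dB SPL.
The limit corresponds to 10^(86.9/10) = 4.898e+08; subtracting the fixed part leaves 4.543e+08 for the refrigeration condenser, i.e. 86.57 dB SPL.
Required insertion loss = 89.2 − 86.57 = 2.63 dB.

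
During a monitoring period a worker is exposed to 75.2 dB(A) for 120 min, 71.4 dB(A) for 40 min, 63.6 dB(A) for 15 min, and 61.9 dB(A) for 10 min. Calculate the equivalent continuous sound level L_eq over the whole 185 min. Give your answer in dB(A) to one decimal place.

73.9 dB(A)

L_eq = 10·log₁₀[(1/T)·Σ tᵢ·10^(Lᵢ/10)] with T = 185 min.
Σ tᵢ·10^(Lᵢ/10) = 120·10^(75.2/10) + 40·10^(71.4/10) + 15·10^(63.6/10) + 10·10^(61.9/10) = 4.576e+09.
L_eq = 10·log₁₀(4.576e+09/185) = 73.93 dB(A).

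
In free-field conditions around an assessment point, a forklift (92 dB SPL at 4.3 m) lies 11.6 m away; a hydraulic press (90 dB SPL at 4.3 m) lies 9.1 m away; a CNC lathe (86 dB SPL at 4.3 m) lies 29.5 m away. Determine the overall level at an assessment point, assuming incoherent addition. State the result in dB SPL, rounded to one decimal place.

86.5 dB SPL

First find each source's level at the receiver (point-source: −20·log₁₀(r/r_ref)), then combine on an intensity basis.
forklift: 92 − 20·log₁₀(11.6/4.3) = 92 − 8.62 = 83.38 dB SPL.
hydraulic press: 90 − 20·log₁₀(9.1/4.3) = 90 − 6.51 = 83.49 dB SPL.
CNC lathe: 86 − 20·log₁₀(29.5/4.3) = 86 − 16.73 = 69.27 dB SPL.
Σ 10^(L/10) = 4.495e+08 → L_total = 10·log₁₀(4.495e+08) = 86.53 dB SPL.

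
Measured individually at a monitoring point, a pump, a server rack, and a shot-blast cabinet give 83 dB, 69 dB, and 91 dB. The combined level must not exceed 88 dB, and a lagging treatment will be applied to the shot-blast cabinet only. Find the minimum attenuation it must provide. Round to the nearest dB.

The untreated sources together contribute 10^(83/10) + 10^(69/10) = 2.075e+08, i.e. 83.17 dB.
To meet 88 dB overall, the treated shot-blast cabinet may contribute at most 10^(88/10) − 2.075e+08 = 4.235e+08, i.e. 86.27 dB.
Required insertion loss = 91 − 86.27 = 4.73 dB.

5 dB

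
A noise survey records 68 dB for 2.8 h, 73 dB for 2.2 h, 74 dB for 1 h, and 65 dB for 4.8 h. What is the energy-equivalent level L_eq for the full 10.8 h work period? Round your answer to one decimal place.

69.7 dB

L_eq = 10·log₁₀[(1/T)·Σ tᵢ·10^(Lᵢ/10)] with T = 10.8 h.
Σ tᵢ·10^(Lᵢ/10) = 2.8·10^(68/10) + 2.2·10^(73/10) + 1·10^(74/10) + 4.8·10^(65/10) = 1.019e+08.
L_eq = 10·log₁₀(1.019e+08/10.8) = 69.75 dB.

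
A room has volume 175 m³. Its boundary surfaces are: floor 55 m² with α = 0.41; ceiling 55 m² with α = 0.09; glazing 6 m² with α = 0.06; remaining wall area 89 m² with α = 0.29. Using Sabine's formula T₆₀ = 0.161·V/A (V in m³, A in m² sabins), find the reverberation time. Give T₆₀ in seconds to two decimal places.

Summing Sᵢαᵢ: 55·0.41 + 55·0.09 + 6·0.06 + 89·0.29 = 53.67 m².
T₆₀ = 0.161 × 175 / 53.67 = 0.525 s.

0.52 s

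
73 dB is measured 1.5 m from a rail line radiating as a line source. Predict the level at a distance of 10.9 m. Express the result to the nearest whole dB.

64 dB

Line-source attenuation: ΔL = 10·log₁₀(r₂/r₁) = 10·log₁₀(10.9/1.5) = 8.613 dB.
L₂ = 73 − 10·log₁₀(10.9/1.5) = 73 − 8.613 = 64.39 dB.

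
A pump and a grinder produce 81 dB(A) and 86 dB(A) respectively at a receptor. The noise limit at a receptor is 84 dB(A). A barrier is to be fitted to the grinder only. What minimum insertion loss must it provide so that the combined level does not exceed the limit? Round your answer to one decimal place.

The untreated sources together contribute 10^(81/10) = 1.259e+08, i.e. 81.00 dB(A).
To meet 84 dB(A) overall, the treated grinder may contribute at most 10^(84/10) − 1.259e+08 = 1.253e+08, i.e. 80.98 dB(A).
So the grinder must be reduced from 86 to 80.98 dB(A): IL = 5.02 dB.

5.0 dB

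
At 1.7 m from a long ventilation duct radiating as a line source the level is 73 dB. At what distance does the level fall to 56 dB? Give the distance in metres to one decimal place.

For a line source L₁ − L₂ = 10·log₁₀(r₂/r₁), so r₂ = r₁·10^((L₁−L₂)/10).
r₂ = 1.7·10^((73−56)/10) = 1.7·10^(17.0/10) = 85.20 m.

85.2 m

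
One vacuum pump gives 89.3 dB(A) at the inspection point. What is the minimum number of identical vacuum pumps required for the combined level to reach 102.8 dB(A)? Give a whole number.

The shortfall is 102.8 − 89.3 = 13.5 dB, and N units add 10·log₁₀ N, so need 10·log₁₀ N ≥ 13.5.
N ≥ 10^(13.5/10) = 22.387, so N = 23.

23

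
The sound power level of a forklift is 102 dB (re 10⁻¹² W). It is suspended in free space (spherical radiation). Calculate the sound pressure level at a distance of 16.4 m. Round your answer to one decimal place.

66.7 dB

Free-field spherical radiation: L_p = L_w − 10·log₁₀(4π·r²), r = 16.4 m.
4π·r² = 3380 m², 10·log₁₀ of that is 35.289 dB.
L_p = 102 − 35.289 = 66.71 dB.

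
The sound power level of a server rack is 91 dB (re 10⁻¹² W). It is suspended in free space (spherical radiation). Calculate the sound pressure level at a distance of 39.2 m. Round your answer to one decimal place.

L_p = L_w − 10·log₁₀(4π·r²) with r = 39.2 m.
4π·r² = 1.931e+04 m², 10·log₁₀ of that is 42.858 dB.
L_p = 91 − 42.858 = 48.14 dB.

48.1 dB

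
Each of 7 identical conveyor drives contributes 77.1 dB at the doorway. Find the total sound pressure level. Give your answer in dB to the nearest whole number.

86 dB

L_total = L₁ + 10·log₁₀ N for N identical incoherent sources.
L_total = 77.1 + 10·log₁₀(7) = 77.1 + 8.451 = 85.55 dB.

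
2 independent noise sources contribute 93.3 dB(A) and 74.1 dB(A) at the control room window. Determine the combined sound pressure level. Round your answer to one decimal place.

93.4 dB(A)

For uncorrelated sources the intensities add, so convert each level to linear form, sum, and take 10·log₁₀ of the total.
Σ 10^(L/10) = 10^(93.3/10) + 10^(74.1/10) = 2.164e+09.
L_total = 10·log₁₀(2.164e+09) = 93.35 dB(A).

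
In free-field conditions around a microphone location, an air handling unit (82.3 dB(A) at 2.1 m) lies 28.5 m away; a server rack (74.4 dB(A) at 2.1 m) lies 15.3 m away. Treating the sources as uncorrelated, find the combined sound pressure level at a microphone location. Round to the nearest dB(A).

62 dB(A)

Apply inverse-square spreading to bring every level to the receiver, then sum 10^(L/10).
air handling unit: 82.3 − 20·log₁₀(28.5/2.1) = 82.3 − 22.65 = 59.65 dB(A).
server rack: 74.4 − 20·log₁₀(15.3/2.1) = 74.4 − 17.25 = 57.15 dB(A).
Σ 10^(L/10) = 1.441e+06 → L_total = 10·log₁₀(1.441e+06) = 61.59 dB(A).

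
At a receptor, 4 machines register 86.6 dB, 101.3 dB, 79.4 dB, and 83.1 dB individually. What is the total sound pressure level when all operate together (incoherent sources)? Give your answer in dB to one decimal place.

Incoherent sources combine by intensity addition: L_total = 10·log₁₀(Σ 10^(L_i/10)).
Σ 10^(L/10) = 10^(86.6/10) + 10^(101.3/10) + 10^(79.4/10) + 10^(83.1/10) = 1.424e+10.
L_total = 10·log₁₀(1.424e+10) = 101.53 dB.

101.5 dB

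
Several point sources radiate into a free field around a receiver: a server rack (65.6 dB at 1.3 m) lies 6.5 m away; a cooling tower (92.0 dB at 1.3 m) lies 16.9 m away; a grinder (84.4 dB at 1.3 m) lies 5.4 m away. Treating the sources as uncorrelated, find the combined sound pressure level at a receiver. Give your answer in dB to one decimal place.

74.1 dB

Propagate each source to the receiver with L = L_ref − 20·log₁₀(r/r_ref), then add intensities.
server rack: 65.6 − 20·log₁₀(6.5/1.3) = 65.6 − 13.98 = 51.62 dB.
cooling tower: 92.0 − 20·log₁₀(16.9/1.3) = 92.0 − 22.28 = 69.72 dB.
grinder: 84.4 − 20·log₁₀(5.4/1.3) = 84.4 − 12.37 = 72.03 dB.
Σ 10^(L/10) = 2.549e+07 → L_total = 10·log₁₀(2.549e+07) = 74.06 dB.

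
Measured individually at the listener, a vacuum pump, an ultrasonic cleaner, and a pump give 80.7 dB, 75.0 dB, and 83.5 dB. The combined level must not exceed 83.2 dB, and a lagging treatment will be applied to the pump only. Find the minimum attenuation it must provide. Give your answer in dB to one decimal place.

5.7 dB

Fixed contribution from the other sources: Σ 10^(L/10) = 10^(80.7/10) + 10^(75.0/10) = 1.491e+08 (81.74 dB).
To meet 83.2 dB overall, the treated pump may contribute at most 10^(83.2/10) − 1.491e+08 = 5.982e+07, i.e. 77.77 dB.
Required insertion loss = 83.5 − 77.77 = 5.73 dB.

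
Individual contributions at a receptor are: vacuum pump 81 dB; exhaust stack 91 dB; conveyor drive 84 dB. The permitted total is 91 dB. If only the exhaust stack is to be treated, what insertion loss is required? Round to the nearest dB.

2 dB

The untreated sources together contribute 10^(81/10) + 10^(84/10) = 3.771e+08, i.e. 85.76 dB.
To meet 91 dB overall, the treated exhaust stack may contribute at most 10^(91/10) − 3.771e+08 = 8.818e+08, i.e. 89.45 dB.
So the exhaust stack must be reduced from 91 to 89.45 dB: IL = 1.55 dB.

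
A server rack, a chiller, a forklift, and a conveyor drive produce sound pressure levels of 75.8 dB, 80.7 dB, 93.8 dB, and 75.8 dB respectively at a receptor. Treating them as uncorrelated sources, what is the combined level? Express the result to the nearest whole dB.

Incoherent sources combine by intensity addition: L_total = 10·log₁₀(Σ 10^(L_i/10)).
Σ 10^(L/10) = 10^(75.8/10) + 10^(80.7/10) + 10^(93.8/10) + 10^(75.8/10) = 2.592e+09.
L_total = 10·log₁₀(2.592e+09) = 94.14 dB.

94 dB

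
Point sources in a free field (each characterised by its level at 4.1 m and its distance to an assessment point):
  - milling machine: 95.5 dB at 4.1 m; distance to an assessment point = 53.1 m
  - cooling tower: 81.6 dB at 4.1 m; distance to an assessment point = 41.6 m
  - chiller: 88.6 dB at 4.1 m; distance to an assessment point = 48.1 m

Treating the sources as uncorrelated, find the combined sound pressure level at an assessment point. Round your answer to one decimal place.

First find each source's level at the receiver (point-source: −20·log₁₀(r/r_ref)), then combine on an intensity basis.
milling machine: 95.5 − 20·log₁₀(53.1/4.1) = 95.5 − 22.25 = 73.25 dB.
cooling tower: 81.6 − 20·log₁₀(41.6/4.1) = 81.6 − 20.13 = 61.47 dB.
chiller: 88.6 − 20·log₁₀(48.1/4.1) = 88.6 − 21.39 = 67.21 dB.
Σ 10^(L/10) = 2.782e+07 → L_total = 10·log₁₀(2.782e+07) = 74.44 dB.

74.4 dB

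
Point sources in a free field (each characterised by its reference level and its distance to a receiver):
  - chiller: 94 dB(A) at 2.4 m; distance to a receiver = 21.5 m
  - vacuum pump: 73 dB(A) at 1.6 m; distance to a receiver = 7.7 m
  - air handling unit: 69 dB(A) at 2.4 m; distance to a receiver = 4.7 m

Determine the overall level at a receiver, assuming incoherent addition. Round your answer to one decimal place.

First find each source's level at the receiver (point-source: −20·log₁₀(r/r_ref)), then combine on an intensity basis.
chiller: 94 − 20·log₁₀(21.5/2.4) = 94 − 19.04 = 74.96 dB(A).
vacuum pump: 73 − 20·log₁₀(7.7/1.6) = 73 − 13.65 = 59.35 dB(A).
air handling unit: 69 − 20·log₁₀(4.7/2.4) = 69 − 5.84 = 63.16 dB(A).
Σ 10^(L/10) = 3.423e+07 → L_total = 10·log₁₀(3.423e+07) = 75.34 dB(A).

75.3 dB(A)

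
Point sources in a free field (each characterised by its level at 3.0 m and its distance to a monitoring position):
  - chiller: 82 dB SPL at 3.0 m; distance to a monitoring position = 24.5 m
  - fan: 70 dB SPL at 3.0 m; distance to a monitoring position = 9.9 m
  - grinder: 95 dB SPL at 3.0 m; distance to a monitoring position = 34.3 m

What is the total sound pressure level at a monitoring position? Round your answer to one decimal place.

Propagate each source to the receiver with L = L_ref − 20·log₁₀(r/r_ref), then add intensities.
chiller: 82 − 20·log₁₀(24.5/3.0) = 82 − 18.24 = 63.76 dB SPL.
fan: 70 − 20·log₁₀(9.9/3.0) = 70 − 10.37 = 59.63 dB SPL.
grinder: 95 − 20·log₁₀(34.3/3.0) = 95 − 21.16 = 73.84 dB SPL.
Σ 10^(L/10) = 2.749e+07 → L_total = 10·log₁₀(2.749e+07) = 74.39 dB SPL.

74.4 dB SPL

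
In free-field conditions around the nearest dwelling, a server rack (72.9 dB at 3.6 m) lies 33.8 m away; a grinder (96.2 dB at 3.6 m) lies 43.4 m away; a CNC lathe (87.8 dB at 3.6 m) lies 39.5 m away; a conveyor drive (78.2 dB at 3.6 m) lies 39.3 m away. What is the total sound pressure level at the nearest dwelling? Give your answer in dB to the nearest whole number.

75 dB

First find each source's level at the receiver (point-source: −20·log₁₀(r/r_ref)), then combine on an intensity basis.
server rack: 72.9 − 20·log₁₀(33.8/3.6) = 72.9 − 19.45 = 53.45 dB.
grinder: 96.2 − 20·log₁₀(43.4/3.6) = 96.2 − 21.62 = 74.58 dB.
CNC lathe: 87.8 − 20·log₁₀(39.5/3.6) = 87.8 − 20.81 = 66.99 dB.
conveyor drive: 78.2 − 20·log₁₀(39.3/3.6) = 78.2 − 20.76 = 57.44 dB.
Σ 10^(L/10) = 3.446e+07 → L_total = 10·log₁₀(3.446e+07) = 75.37 dB.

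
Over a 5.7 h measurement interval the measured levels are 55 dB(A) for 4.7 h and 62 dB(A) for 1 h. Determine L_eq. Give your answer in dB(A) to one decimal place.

L_eq = 10·log₁₀[(1/T)·Σ tᵢ·10^(Lᵢ/10)] with T = 5.7 h.
Σ tᵢ·10^(Lᵢ/10) = 4.7·10^(55/10) + 1·10^(62/10) = 3.071e+06.
L_eq = 10·log₁₀(3.071e+06/5.7) = 57.31 dB(A).

57.3 dB(A)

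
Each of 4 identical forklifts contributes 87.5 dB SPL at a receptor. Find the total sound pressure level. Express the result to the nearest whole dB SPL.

94 dB SPL

N identical incoherent sources raise the level by 10·log₁₀ N.
L_total = 87.5 + 10·log₁₀(4) = 87.5 + 6.021 = 93.52 dB SPL.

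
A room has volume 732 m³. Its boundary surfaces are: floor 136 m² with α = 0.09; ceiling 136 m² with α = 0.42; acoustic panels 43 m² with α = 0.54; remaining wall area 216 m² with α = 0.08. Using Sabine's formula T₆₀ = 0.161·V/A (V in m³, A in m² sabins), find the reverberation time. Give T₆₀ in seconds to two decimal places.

1.07 s

Total absorption A = 136·0.09 + 136·0.42 + 43·0.54 + 216·0.08 = 109.86 m² sabins.
T₆₀ = 0.161·V/A = 0.161·732/109.86 = 1.073 s.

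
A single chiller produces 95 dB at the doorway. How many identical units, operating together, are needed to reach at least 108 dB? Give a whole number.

The shortfall is 108 − 95 = 13.0 dB, and N units add 10·log₁₀ N, so need 10·log₁₀ N ≥ 13.0.
N ≥ 10^(13.0/10) = 19.953, so N = 20.

20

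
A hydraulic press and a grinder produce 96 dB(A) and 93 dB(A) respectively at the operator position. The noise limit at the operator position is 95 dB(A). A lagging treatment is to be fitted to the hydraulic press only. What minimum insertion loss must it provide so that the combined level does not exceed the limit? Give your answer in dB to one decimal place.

5.3 dB

The untreated sources together contribute 10^(93/10) = 1.995e+09, i.e. 93.00 dB(A).
To meet 95 dB(A) overall, the treated hydraulic press may contribute at most 10^(95/10) − 1.995e+09 = 1.167e+09, i.e. 90.67 dB(A).
Required insertion loss = 96 − 90.67 = 5.33 dB.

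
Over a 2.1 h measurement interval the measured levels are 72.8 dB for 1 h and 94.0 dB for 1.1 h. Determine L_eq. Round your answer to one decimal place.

The energy average is taken in the linear domain: L_eq = 10·log₁₀[(Σ tᵢ·10^(Lᵢ/10))/T], T = 2.1 h.
Σ tᵢ·10^(Lᵢ/10) = 1·10^(72.8/10) + 1.1·10^(94.0/10) = 2.782e+09.
L_eq = 10·log₁₀(2.782e+09/2.1) = 91.22 dB.

91.2 dB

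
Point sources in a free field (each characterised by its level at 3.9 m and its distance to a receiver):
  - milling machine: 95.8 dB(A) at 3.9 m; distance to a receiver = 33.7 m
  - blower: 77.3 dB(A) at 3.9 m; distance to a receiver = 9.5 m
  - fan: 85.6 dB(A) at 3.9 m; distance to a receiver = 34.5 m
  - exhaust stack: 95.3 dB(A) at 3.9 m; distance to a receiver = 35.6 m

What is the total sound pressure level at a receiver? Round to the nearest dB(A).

Apply inverse-square spreading to bring every level to the receiver, then sum 10^(L/10).
milling machine: 95.8 − 20·log₁₀(33.7/3.9) = 95.8 − 18.73 = 77.07 dB(A).
blower: 77.3 − 20·log₁₀(9.5/3.9) = 77.3 − 7.73 = 69.57 dB(A).
fan: 85.6 − 20·log₁₀(34.5/3.9) = 85.6 − 18.94 = 66.66 dB(A).
exhaust stack: 95.3 − 20·log₁₀(35.6/3.9) = 95.3 − 19.21 = 76.09 dB(A).
Σ 10^(L/10) = 1.053e+08 → L_total = 10·log₁₀(1.053e+08) = 80.22 dB(A).

80 dB(A)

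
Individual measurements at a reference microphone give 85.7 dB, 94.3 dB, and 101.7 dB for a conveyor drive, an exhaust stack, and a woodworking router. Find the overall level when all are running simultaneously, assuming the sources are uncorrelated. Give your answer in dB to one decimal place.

102.5 dB

For uncorrelated sources the intensities add, so convert each level to linear form, sum, and take 10·log₁₀ of the total.
Σ 10^(L/10) = 10^(85.7/10) + 10^(94.3/10) + 10^(101.7/10) = 1.785e+10.
L_total = 10·log₁₀(1.785e+10) = 102.52 dB.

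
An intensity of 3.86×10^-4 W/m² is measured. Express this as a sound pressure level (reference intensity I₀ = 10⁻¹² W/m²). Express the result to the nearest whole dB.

L = 10·log₁₀(I/I₀) = 10·log₁₀(3.86×10^-4/10⁻¹²) = 10·log₁₀(3.86×10^8).
L = 10·(0.5866 + 8) = 85.87 dB.

86 dB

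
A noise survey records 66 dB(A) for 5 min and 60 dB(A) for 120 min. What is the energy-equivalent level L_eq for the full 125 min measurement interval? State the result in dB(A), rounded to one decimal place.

60.5 dB(A)

The energy average is taken in the linear domain: L_eq = 10·log₁₀[(Σ tᵢ·10^(Lᵢ/10))/T], T = 125 min.
Σ tᵢ·10^(Lᵢ/10) = 5·10^(66/10) + 120·10^(60/10) = 1.399e+08.
L_eq = 10·log₁₀(1.399e+08/125) = 60.49 dB(A).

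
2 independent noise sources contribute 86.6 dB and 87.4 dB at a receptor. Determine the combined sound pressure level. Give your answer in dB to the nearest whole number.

Incoherent sources combine by intensity addition: L_total = 10·log₁₀(Σ 10^(L_i/10)).
Σ 10^(L/10) = 10^(86.6/10) + 10^(87.4/10) = 1.007e+09.
L_total = 10·log₁₀(1.007e+09) = 90.03 dB.

90 dB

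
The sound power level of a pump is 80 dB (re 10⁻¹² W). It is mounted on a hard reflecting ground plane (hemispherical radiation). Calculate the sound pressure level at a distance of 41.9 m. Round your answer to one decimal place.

39.6 dB

Free-field hemispherical radiation: L_p = L_w − 10·log₁₀(2π·r²), r = 41.9 m.
2π·r² = 1.103e+04 m², 10·log₁₀ of that is 40.426 dB.
L_p = 80 − 40.426 = 39.57 dB.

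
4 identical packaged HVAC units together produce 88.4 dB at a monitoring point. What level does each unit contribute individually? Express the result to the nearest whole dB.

82 dB

Dividing the total intensity by 4 lowers the level by 10·log₁₀ 4 = 6.021 dB: L₁ = 88.4 − 6.021.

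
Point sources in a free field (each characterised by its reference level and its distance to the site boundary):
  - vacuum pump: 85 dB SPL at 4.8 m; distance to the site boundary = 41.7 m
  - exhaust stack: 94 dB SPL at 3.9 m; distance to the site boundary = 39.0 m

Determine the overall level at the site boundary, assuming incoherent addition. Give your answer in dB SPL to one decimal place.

Apply inverse-square spreading to bring every level to the receiver, then sum 10^(L/10).
vacuum pump: 85 − 20·log₁₀(41.7/4.8) = 85 − 18.78 = 66.22 dB SPL.
exhaust stack: 94 − 20·log₁₀(39.0/3.9) = 94 − 20.00 = 74.00 dB SPL.
Σ 10^(L/10) = 2.931e+07 → L_total = 10·log₁₀(2.931e+07) = 74.67 dB SPL.

74.7 dB SPL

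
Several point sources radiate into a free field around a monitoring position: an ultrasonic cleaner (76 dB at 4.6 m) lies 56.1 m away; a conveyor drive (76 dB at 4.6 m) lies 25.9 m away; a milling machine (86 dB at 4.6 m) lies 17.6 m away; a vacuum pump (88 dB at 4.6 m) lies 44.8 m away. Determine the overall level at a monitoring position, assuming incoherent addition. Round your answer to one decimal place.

75.5 dB

Apply inverse-square spreading to bring every level to the receiver, then sum 10^(L/10).
ultrasonic cleaner: 76 − 20·log₁₀(56.1/4.6) = 76 − 21.72 = 54.28 dB.
conveyor drive: 76 − 20·log₁₀(25.9/4.6) = 76 − 15.01 = 60.99 dB.
milling machine: 86 − 20·log₁₀(17.6/4.6) = 86 − 11.66 = 74.34 dB.
vacuum pump: 88 − 20·log₁₀(44.8/4.6) = 88 − 19.77 = 68.23 dB.
Σ 10^(L/10) = 3.537e+07 → L_total = 10·log₁₀(3.537e+07) = 75.49 dB.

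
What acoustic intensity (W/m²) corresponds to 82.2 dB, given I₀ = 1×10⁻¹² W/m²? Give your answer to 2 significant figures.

0.00017 W/m²

I = I₀·10^(L/10) = 10⁻¹² × 10^(82.2/10) = 10^(-3.780).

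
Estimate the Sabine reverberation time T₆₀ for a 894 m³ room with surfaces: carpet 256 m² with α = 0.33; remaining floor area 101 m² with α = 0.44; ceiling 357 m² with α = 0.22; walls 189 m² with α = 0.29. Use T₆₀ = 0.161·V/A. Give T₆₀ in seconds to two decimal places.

Summing Sᵢαᵢ: 256·0.33 + 101·0.44 + 357·0.22 + 189·0.29 = 262.27 m².
T₆₀ = 0.161·V/A = 0.161·894/262.27 = 0.549 s.

0.55 s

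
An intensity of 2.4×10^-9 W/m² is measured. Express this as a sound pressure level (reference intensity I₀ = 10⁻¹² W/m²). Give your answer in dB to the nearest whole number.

Dividing by I₀ shifts the exponent by 12: I/I₀ = 2.4×10^3.
L = 10·(0.3802 + 3) = 33.80 dB.

34 dB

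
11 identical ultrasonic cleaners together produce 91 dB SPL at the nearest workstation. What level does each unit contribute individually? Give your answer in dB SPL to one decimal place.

11 equal contributions raise the level by 10·log₁₀ 11 = 10.414 dB, so each unit alone gives 91 − 10.414.

80.6 dB SPL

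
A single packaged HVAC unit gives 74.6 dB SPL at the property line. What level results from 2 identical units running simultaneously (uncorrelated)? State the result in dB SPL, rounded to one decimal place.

With 2 equal, uncorrelated contributions the intensity is 2× that of one unit, giving a rise of 10·log₁₀ 2.
L_total = 74.6 + 10·log₁₀(2) = 74.6 + 3.010 = 77.61 dB SPL.

77.6 dB SPL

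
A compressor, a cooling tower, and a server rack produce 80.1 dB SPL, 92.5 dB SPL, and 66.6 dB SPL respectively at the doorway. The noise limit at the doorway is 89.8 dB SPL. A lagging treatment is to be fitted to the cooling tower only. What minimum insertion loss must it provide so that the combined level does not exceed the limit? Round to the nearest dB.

Everything except the cooling tower sums to 10^(80.1/10) + 10^(66.6/10) = 1.069e+08 in linear terms, 80.29 dB SPL.
The limit corresponds to 10^(89.8/10) = 9.550e+08; subtracting the fixed part leaves 8.481e+08 for the cooling tower, i.e. 89.28 dB SPL.
So the cooling tower must be reduced from 92.5 to 89.28 dB SPL: IL = 3.22 dB.

3 dB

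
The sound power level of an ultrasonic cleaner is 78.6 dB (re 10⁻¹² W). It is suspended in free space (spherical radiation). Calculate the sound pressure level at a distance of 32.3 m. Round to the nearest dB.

The power spreads over a sphere of area 4π·r², so L_p = L_w − 10·log₁₀(4π·r²).
4π·r² = 1.311e+04 m², 10·log₁₀ of that is 41.176 dB.
L_p = 78.6 − 41.176 = 37.42 dB.

37 dB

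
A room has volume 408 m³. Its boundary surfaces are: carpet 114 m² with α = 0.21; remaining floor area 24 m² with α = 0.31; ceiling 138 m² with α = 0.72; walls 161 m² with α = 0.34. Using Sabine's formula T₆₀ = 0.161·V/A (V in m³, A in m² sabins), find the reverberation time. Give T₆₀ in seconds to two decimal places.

A = Σ Sᵢαᵢ = 114·0.21 + 24·0.31 + 138·0.72 + 161·0.34 = 185.48 m².
T₆₀ = 0.161·V/A = 0.161·408/185.48 = 0.354 s.

0.35 s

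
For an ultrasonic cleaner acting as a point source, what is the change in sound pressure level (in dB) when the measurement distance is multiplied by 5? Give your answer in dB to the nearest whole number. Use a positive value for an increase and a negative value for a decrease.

-14 dB

With spherical spreading the level changes by −20·log₁₀(r₂/r₁).
ΔL = −20·log₁₀(5) = -13.98 dB.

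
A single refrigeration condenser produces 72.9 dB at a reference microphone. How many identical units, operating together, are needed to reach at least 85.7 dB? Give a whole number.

20

N identical sources give L₁ + 10·log₁₀ N, so require 10·log₁₀ N ≥ 85.7 − 72.9 = 12.8 dB.
N ≥ 10^(12.8/10) = 19.055, so N = 20.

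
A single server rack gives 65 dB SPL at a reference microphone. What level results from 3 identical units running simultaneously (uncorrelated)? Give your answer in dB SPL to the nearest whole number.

70 dB SPL

N identical incoherent sources raise the level by 10·log₁₀ N.
L_total = 65 + 10·log₁₀(3) = 65 + 4.771 = 69.77 dB SPL.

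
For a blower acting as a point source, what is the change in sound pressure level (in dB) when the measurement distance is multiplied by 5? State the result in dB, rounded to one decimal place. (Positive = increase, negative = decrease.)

-14.0 dB

Point-source spreading: ΔL = −20·log₁₀(r₂/r₁).
ΔL = −20·log₁₀(5) = -13.98 dB.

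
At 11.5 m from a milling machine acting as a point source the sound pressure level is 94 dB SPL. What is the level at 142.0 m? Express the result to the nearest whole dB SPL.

72 dB SPL

Point-source attenuation: ΔL = 20·log₁₀(r₂/r₁) = 20·log₁₀(142.0/11.5) = 21.832 dB.
L₂ = 94 − 20·log₁₀(142.0/11.5) = 94 − 21.832 = 72.17 dB SPL.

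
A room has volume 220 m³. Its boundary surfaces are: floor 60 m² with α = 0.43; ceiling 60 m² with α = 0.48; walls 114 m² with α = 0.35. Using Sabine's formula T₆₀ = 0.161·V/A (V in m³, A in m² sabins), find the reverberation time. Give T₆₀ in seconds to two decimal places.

Total absorption A = 60·0.43 + 60·0.48 + 114·0.35 = 94.50 m² sabins.
T₆₀ = 0.161 × 220 / 94.50 = 0.375 s.

0.37 s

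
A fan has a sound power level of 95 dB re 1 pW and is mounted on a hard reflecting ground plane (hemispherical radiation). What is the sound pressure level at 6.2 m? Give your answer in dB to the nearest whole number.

71 dB

Free-field hemispherical radiation: L_p = L_w − 10·log₁₀(2π·r²), r = 6.2 m.
2π·r² = 241.5 m², 10·log₁₀ of that is 23.830 dB.
L_p = 95 − 23.830 = 71.17 dB.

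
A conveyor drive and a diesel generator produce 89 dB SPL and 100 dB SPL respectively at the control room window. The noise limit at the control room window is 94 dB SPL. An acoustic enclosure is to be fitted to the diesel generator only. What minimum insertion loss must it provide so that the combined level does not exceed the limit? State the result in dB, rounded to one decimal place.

Fixed contribution from the other source: Σ 10^(L/10) = 10^(89/10) = 7.943e+08 (89.00 dB SPL).
The limit corresponds to 10^(94/10) = 2.512e+09; subtracting the fixed part leaves 1.718e+09 for the diesel generator, i.e. 92.35 dB SPL.
Required insertion loss = 100 − 92.35 = 7.65 dB.

7.7 dB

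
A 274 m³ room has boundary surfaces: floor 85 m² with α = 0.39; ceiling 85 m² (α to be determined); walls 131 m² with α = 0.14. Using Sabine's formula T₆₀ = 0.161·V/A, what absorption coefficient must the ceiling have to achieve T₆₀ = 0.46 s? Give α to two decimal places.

0.52

From T₆₀ = 0.161·V/A, the target T₆₀ = 0.46 s needs A = 0.161·274/0.46 = 95.90 m².
Absorption from the other surfaces = 85·0.39 + 131·0.14 = 51.49 m², so the ceiling must supply 44.41 m² over 85 m².
α = 44.41/85 = 0.522.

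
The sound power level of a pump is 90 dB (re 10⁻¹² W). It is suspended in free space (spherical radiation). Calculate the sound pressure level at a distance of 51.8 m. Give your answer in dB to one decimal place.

The power spreads over a sphere of area 4π·r², so L_p = L_w − 10·log₁₀(4π·r²).
4π·r² = 3.372e+04 m², 10·log₁₀ of that is 45.279 dB.
L_p = 90 − 45.279 = 44.72 dB.

44.7 dB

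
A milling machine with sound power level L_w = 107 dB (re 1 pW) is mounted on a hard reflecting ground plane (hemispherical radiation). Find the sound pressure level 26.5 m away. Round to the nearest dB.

L_p = L_w − 10·log₁₀(2π·r²) with r = 26.5 m.
2π·r² = 4412 m², 10·log₁₀ of that is 36.447 dB.
L_p = 107 − 36.447 = 70.55 dB.

71 dB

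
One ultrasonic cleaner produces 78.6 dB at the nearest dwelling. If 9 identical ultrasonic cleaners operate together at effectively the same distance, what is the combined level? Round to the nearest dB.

With 9 equal, uncorrelated contributions the intensity is 9× that of one unit, giving a rise of 10·log₁₀ 9.
L_total = 78.6 + 10·log₁₀(9) = 78.6 + 9.542 = 88.14 dB.

88 dB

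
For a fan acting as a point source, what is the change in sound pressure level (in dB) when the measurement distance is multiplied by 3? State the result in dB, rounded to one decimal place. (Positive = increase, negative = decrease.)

-9.5 dB

With spherical spreading the level changes by −20·log₁₀(r₂/r₁).
ΔL = −20·log₁₀(3) = -9.54 dB.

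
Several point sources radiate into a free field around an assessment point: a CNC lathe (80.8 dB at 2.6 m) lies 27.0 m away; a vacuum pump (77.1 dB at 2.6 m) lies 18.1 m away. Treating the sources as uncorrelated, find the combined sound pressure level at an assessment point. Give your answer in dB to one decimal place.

63.4 dB

First find each source's level at the receiver (point-source: −20·log₁₀(r/r_ref)), then combine on an intensity basis.
CNC lathe: 80.8 − 20·log₁₀(27.0/2.6) = 80.8 − 20.33 = 60.47 dB.
vacuum pump: 77.1 − 20·log₁₀(18.1/2.6) = 77.1 − 16.85 = 60.25 dB.
Σ 10^(L/10) = 2.173e+06 → L_total = 10·log₁₀(2.173e+06) = 63.37 dB.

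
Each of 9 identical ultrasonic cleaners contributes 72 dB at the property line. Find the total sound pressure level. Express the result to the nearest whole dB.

82 dB

L_total = L₁ + 10·log₁₀ N for N identical incoherent sources.
L_total = 72 + 10·log₁₀(9) = 72 + 9.542 = 81.54 dB.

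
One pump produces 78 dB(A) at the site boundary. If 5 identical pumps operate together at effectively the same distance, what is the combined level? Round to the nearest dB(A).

With 5 equal, uncorrelated contributions the intensity is 5× that of one unit, giving a rise of 10·log₁₀ 5.
L_total = 78 + 10·log₁₀(5) = 78 + 6.990 = 84.99 dB(A).

85 dB(A)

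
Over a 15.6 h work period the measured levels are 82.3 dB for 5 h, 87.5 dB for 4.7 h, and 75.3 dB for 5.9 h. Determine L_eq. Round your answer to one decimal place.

83.7 dB

L_eq = 10·log₁₀[(1/T)·Σ tᵢ·10^(Lᵢ/10)] with T = 15.6 h.
Σ tᵢ·10^(Lᵢ/10) = 5·10^(82.3/10) + 4.7·10^(87.5/10) + 5.9·10^(75.3/10) = 3.692e+09.
L_eq = 10·log₁₀(3.692e+09/15.6) = 83.74 dB.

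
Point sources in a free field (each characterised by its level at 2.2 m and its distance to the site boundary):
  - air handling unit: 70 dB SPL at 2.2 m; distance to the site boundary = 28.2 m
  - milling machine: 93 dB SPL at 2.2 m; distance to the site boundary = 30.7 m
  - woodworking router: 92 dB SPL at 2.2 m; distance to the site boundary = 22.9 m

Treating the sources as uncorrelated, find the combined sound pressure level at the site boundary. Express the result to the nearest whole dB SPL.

74 dB SPL

Propagate each source to the receiver with L = L_ref − 20·log₁₀(r/r_ref), then add intensities.
air handling unit: 70 − 20·log₁₀(28.2/2.2) = 70 − 22.16 = 47.84 dB SPL.
milling machine: 93 − 20·log₁₀(30.7/2.2) = 93 − 22.89 = 70.11 dB SPL.
woodworking router: 92 − 20·log₁₀(22.9/2.2) = 92 − 20.35 = 71.65 dB SPL.
Σ 10^(L/10) = 2.493e+07 → L_total = 10·log₁₀(2.493e+07) = 73.97 dB SPL.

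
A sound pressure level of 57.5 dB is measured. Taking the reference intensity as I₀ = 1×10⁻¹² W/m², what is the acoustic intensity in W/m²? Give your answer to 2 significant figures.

I/I₀ = 10^(57.5/10) = 5.623e+05, so I = 5.623e+05 × 10⁻¹² W/m².

5.6e-07 W/m²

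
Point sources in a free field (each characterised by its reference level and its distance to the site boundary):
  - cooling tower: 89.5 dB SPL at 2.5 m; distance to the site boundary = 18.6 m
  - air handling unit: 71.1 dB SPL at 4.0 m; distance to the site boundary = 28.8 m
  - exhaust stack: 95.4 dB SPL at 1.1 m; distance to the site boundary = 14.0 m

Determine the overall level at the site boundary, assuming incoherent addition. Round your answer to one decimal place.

75.8 dB SPL

Apply inverse-square spreading to bring every level to the receiver, then sum 10^(L/10).
cooling tower: 89.5 − 20·log₁₀(18.6/2.5) = 89.5 − 17.43 = 72.07 dB SPL.
air handling unit: 71.1 − 20·log₁₀(28.8/4.0) = 71.1 − 17.15 = 53.95 dB SPL.
exhaust stack: 95.4 − 20·log₁₀(14.0/1.1) = 95.4 − 22.09 = 73.31 dB SPL.
Σ 10^(L/10) = 3.776e+07 → L_total = 10·log₁₀(3.776e+07) = 75.77 dB SPL.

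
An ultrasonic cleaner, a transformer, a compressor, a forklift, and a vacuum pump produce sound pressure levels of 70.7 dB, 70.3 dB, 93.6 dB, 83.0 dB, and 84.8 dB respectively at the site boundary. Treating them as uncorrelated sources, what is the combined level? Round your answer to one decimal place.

94.5 dB

For uncorrelated sources the intensities add, so convert each level to linear form, sum, and take 10·log₁₀ of the total.
Σ 10^(L/10) = 10^(70.7/10) + 10^(70.3/10) + 10^(93.6/10) + 10^(83.0/10) + 10^(84.8/10) = 2.815e+09.
L_total = 10·log₁₀(2.815e+09) = 94.49 dB.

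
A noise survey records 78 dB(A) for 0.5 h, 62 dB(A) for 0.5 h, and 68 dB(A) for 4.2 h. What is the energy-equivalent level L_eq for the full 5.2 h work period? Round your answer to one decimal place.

70.5 dB(A)

Weight each interval's intensity by its duration and average over T = 5.2 h:
Σ tᵢ·10^(Lᵢ/10) = 0.5·10^(78/10) + 0.5·10^(62/10) + 4.2·10^(68/10) = 5.884e+07.
L_eq = 10·log₁₀(5.884e+07/5.2) = 70.54 dB(A).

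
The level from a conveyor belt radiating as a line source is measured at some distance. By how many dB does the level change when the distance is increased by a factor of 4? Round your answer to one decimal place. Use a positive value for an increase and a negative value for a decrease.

-6.0 dB

Line-source spreading: ΔL = −10·log₁₀(r₂/r₁).
ΔL = −10·log₁₀(4) = -6.02 dB.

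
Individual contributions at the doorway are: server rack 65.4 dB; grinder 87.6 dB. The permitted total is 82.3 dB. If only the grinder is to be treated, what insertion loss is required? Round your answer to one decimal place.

5.4 dB

Everything except the grinder sums to 10^(65.4/10) = 3.467e+06 in linear terms, 65.40 dB.
To meet 82.3 dB overall, the treated grinder may contribute at most 10^(82.3/10) − 3.467e+06 = 1.664e+08, i.e. 82.21 dB.
So the grinder must be reduced from 87.6 to 82.21 dB: IL = 5.39 dB.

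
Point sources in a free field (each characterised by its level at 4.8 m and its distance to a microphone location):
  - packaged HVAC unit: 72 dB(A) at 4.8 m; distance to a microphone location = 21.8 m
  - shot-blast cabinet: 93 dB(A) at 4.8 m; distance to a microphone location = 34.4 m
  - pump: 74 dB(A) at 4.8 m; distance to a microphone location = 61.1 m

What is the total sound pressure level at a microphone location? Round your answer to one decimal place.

76.0 dB(A)

Propagate each source to the receiver with L = L_ref − 20·log₁₀(r/r_ref), then add intensities.
packaged HVAC unit: 72 − 20·log₁₀(21.8/4.8) = 72 − 13.14 = 58.86 dB(A).
shot-blast cabinet: 93 − 20·log₁₀(34.4/4.8) = 93 − 17.11 = 75.89 dB(A).
pump: 74 − 20·log₁₀(61.1/4.8) = 74 − 22.10 = 51.90 dB(A).
Σ 10^(L/10) = 3.977e+07 → L_total = 10·log₁₀(3.977e+07) = 76.00 dB(A).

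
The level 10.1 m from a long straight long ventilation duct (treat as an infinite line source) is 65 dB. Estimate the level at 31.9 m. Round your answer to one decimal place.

Cylindrical spreading from a line source gives a 10·log₁₀(r₂/r₁) drop.
L₂ = 65 − 10·log₁₀(31.9/10.1) = 65 − 4.995 = 60.01 dB.

60.0 dB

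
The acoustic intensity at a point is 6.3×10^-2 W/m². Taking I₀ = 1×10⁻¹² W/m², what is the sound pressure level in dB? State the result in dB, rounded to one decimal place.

108.0 dB

L = 10·log₁₀(I/I₀) = 10·log₁₀(6.3×10^-2/10⁻¹²) = 10·log₁₀(6.3×10^10).
L = 10·(0.7993 + 10) = 107.99 dB.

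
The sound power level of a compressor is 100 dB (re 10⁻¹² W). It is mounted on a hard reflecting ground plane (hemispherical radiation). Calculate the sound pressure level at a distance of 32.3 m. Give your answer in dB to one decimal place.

61.8 dB

L_p = L_w − 10·log₁₀(2π·r²) with r = 32.3 m.
2π·r² = 6555 m², 10·log₁₀ of that is 38.166 dB.
L_p = 100 − 38.166 = 61.83 dB.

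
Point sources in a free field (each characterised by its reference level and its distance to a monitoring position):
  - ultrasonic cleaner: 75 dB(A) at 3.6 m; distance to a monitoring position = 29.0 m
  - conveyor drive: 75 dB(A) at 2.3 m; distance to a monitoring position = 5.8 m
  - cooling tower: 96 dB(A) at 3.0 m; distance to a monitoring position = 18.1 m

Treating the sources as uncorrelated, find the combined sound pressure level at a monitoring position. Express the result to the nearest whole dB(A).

First find each source's level at the receiver (point-source: −20·log₁₀(r/r_ref)), then combine on an intensity basis.
ultrasonic cleaner: 75 − 20·log₁₀(29.0/3.6) = 75 − 18.12 = 56.88 dB(A).
conveyor drive: 75 − 20·log₁₀(5.8/2.3) = 75 − 8.03 = 66.97 dB(A).
cooling tower: 96 − 20·log₁₀(18.1/3.0) = 96 − 15.61 = 80.39 dB(A).
Σ 10^(L/10) = 1.148e+08 → L_total = 10·log₁₀(1.148e+08) = 80.60 dB(A).

81 dB(A)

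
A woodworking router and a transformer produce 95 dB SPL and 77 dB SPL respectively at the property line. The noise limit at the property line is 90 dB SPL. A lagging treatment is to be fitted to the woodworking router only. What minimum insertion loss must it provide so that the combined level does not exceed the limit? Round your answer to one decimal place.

5.2 dB

The untreated sources together contribute 10^(77/10) = 5.012e+07, i.e. 77.00 dB SPL.
The limit corresponds to 10^(90/10) = 1.000e+09; subtracting the fixed part leaves 9.499e+08 for the woodworking router, i.e. 89.78 dB SPL.
Required insertion loss = 95 − 89.78 = 5.22 dB.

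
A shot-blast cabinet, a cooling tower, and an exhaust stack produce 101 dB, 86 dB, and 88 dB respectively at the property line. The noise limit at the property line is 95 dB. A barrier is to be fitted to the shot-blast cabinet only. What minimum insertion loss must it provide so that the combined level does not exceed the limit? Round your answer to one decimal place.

7.7 dB

Everything except the shot-blast cabinet sums to 10^(86/10) + 10^(88/10) = 1.029e+09 in linear terms, 90.12 dB.
The limit corresponds to 10^(95/10) = 3.162e+09; subtracting the fixed part leaves 2.133e+09 for the shot-blast cabinet, i.e. 93.29 dB.
So the shot-blast cabinet must be reduced from 101 to 93.29 dB: IL = 7.71 dB.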